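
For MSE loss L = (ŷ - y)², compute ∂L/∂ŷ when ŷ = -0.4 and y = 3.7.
∂L/∂ŷ = -8.2

∂L/∂ŷ = 2(ŷ - y) = 2(-0.4 - 3.7) = 2(-4.1) = -8.2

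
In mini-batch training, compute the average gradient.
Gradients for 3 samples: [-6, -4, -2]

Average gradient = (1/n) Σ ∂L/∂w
Average gradient = -4

Average = (1/3)(-6 + -4 + -2) = -12/3 = -4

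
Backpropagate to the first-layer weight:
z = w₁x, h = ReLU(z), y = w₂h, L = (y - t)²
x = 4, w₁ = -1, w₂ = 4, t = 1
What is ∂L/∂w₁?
∂L/∂w₁ = 0

Forward pass:
z = w₁x = -1×4 = -4
h = ReLU(-4) = 0
y = w₂h = 4×0 = 0

Backward pass:
∂L/∂y = 2(y - t) = 2(0 - 1) = -2
∂y/∂h = w₂ = 4
∂h/∂z = 0 (ReLU derivative)
∂z/∂w₁ = x = 4

∂L/∂w₁ = -2 × 4 × 0 × 4 = 0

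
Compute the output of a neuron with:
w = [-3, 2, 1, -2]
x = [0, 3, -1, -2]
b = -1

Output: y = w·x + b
y = 8

y = (-3)(0) + (2)(3) + (1)(-1) + (-2)(-2) + -1 = 8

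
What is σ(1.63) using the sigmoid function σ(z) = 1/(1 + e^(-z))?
0.8362

sigmoid(1.63) = 1/(1 + e^(-1.63)) = 1/(1 + 0.1959) = 0.8362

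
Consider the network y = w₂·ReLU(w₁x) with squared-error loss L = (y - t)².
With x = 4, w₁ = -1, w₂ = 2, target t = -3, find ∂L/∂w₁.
∂L/∂w₁ = 0

Forward pass:
z = w₁x = -1×4 = -4
h = ReLU(-4) = 0
y = w₂h = 2×0 = 0

Backward pass:
∂L/∂y = 2(y - t) = 2(0 - -3) = 6
∂y/∂h = w₂ = 2
∂h/∂z = 0 (ReLU derivative)
∂z/∂w₁ = x = 4

∂L/∂w₁ = 6 × 2 × 0 × 4 = 0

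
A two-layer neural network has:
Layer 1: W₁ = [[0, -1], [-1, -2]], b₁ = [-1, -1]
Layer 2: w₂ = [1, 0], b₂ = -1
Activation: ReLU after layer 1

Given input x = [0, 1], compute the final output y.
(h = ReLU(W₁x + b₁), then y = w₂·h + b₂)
y = -1

Layer 1 pre-activation: z₁ = [-2, -3]
After ReLU: h = [0, 0]
Layer 2 output: y = 1×0 + 0×0 + -1 = -1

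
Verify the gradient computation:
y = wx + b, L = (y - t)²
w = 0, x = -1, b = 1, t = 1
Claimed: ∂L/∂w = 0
Correct

y = (0)(-1) + 1 = 1
∂L/∂y = 2(y - t) = 2(1 - 1) = 0
∂y/∂w = x = -1
∂L/∂w = 0 × -1 = 0

Claimed value: 0
Correct: The correct gradient is 0.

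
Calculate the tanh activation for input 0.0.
0

tanh(0.0) = (e^(0.0) - e^(0.0))/(e^(0.0) + e^(0.0)) = 0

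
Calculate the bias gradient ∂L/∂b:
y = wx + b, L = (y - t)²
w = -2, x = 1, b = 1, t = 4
∂L/∂b = -10

y = wx + b = (-2)(1) + 1 = -1
∂L/∂y = 2(y - t) = 2(-1 - 4) = -10
∂y/∂b = 1
∂L/∂b = ∂L/∂y · ∂y/∂b = -10 × 1 = -10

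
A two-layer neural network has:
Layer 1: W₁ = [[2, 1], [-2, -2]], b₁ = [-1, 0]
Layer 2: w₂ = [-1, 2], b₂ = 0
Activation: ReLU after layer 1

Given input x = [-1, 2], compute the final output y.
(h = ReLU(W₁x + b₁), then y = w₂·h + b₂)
y = 0

Layer 1 pre-activation: z₁ = [-1, -2]
After ReLU: h = [0, 0]
Layer 2 output: y = -1×0 + 2×0 + 0 = 0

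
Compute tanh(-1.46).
-0.8977

tanh(-1.46) = (e^(-1.46) - e^(1.46))/(e^(-1.46) + e^(1.46)) = -0.8977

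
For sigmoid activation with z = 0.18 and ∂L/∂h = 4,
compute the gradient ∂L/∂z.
∂L/∂z = 0.9919

σ(0.18) = 0.5449
σ'(0.18) = σ(0.18)(1 - σ(0.18)) = 0.5449 × 0.4551 = 0.248
∂L/∂z = ∂L/∂h · σ'(z) = 4 × 0.248 = 0.9919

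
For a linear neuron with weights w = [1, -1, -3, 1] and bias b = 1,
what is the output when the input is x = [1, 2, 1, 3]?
y = 0

y = (1)(1) + (-1)(2) + (-3)(1) + (1)(3) + 1 = 0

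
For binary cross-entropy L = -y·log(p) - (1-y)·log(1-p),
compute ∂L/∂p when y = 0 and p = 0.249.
∂L/∂p = 1.332

∂L/∂p = -y/p + (1-y)/(1-p) = 0 + 1/0.751 = 1.332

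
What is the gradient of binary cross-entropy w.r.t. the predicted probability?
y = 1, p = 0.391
∂L/∂p = -2.558

∂L/∂p = -y/p + (1-y)/(1-p) = -1/0.391 + 0 = -2.558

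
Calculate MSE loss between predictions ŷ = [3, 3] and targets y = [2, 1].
MSE = 2.5

MSE = (1/2)((3-2)² + (3-1)²) = (1/2)(1 + 4) = 2.5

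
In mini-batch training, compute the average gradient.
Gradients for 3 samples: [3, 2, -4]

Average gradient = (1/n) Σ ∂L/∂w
Average gradient = 0.3333

Average = (1/3)(3 + 2 + -4) = 1/3 = 0.3333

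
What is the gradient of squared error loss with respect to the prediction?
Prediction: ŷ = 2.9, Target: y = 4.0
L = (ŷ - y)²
∂L/∂ŷ = -2.2

∂L/∂ŷ = 2(ŷ - y) = 2(2.9 - 4.0) = 2(-1.1) = -2.2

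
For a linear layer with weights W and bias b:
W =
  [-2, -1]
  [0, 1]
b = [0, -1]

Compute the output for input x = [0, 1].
y = [-1, 0]

Wx = [-2×0 + -1×1, 0×0 + 1×1]
   = [-1, 1]
y = Wx + b = [-1 + 0, 1 + -1] = [-1, 0]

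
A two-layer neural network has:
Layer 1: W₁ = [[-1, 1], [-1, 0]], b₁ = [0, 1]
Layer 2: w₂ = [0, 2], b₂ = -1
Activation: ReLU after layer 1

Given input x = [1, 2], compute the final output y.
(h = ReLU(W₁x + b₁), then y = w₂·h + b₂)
y = -1

Layer 1 pre-activation: z₁ = [1, 0]
After ReLU: h = [1, 0]
Layer 2 output: y = 0×1 + 2×0 + -1 = -1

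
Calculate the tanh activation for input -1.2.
-0.8337

tanh(-1.2) = (e^(-1.2) - e^(1.2))/(e^(-1.2) + e^(1.2)) = -0.8337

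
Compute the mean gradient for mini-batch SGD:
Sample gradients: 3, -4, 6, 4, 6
Average gradient = 3

Average = (1/5)(3 + -4 + 6 + 4 + 6) = 15/5 = 3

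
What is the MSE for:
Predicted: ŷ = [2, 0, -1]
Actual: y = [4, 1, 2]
MSE = 4.667

MSE = (1/3)((2-4)² + (0-1)² + (-1-2)²) = (1/3)(4 + 1 + 9) = 4.667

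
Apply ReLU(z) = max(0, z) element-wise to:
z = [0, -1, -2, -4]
h = [0, 0, 0, 0]

ReLU applied element-wise: max(0,0)=0, max(0,-1)=0, max(0,-2)=0, max(0,-4)=0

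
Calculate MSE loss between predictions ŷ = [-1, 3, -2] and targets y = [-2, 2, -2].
MSE = 0.6667

MSE = (1/3)((-1--2)² + (3-2)² + (-2--2)²) = (1/3)(1 + 1 + 0) = 0.6667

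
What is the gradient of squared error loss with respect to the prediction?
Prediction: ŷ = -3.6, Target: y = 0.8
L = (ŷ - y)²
∂L/∂ŷ = -8.8

∂L/∂ŷ = 2(ŷ - y) = 2(-3.6 - 0.8) = 2(-4.4) = -8.8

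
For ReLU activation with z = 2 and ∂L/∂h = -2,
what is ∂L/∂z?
∂L/∂z = -2

h = ReLU(2) = 2
Since z > 0: ∂h/∂z = 1
∂L/∂z = ∂L/∂h · ∂h/∂z = -2 × 1 = -2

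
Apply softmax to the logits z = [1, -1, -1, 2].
p = [0.2507, 0.0339, 0.0339, 0.6815]

exp(z) = [2.718, 0.3679, 0.3679, 7.389]
Sum = 10.84
p = [0.2507, 0.0339, 0.0339, 0.6815]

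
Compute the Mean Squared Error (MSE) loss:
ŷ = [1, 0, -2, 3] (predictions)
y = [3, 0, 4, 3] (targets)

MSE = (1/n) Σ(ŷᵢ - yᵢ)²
MSE = 10

MSE = (1/4)((1-3)² + (0-0)² + (-2-4)² + (3-3)²) = (1/4)(4 + 0 + 36 + 0) = 10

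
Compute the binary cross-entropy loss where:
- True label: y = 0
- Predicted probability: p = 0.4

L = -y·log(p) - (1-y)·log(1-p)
L = 0.5108

L = -0·log(0.4) - 1·log(0.6) = -log(0.6) = 0.5108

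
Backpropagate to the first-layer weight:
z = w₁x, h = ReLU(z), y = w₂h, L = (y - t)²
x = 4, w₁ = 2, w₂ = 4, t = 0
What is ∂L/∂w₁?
∂L/∂w₁ = 1024

Forward pass:
z = w₁x = 2×4 = 8
h = ReLU(8) = 8
y = w₂h = 4×8 = 32

Backward pass:
∂L/∂y = 2(y - t) = 2(32 - 0) = 64
∂y/∂h = w₂ = 4
∂h/∂z = 1 (ReLU derivative)
∂z/∂w₁ = x = 4

∂L/∂w₁ = 64 × 4 × 1 × 4 = 1024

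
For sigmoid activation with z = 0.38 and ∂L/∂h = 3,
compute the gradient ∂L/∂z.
∂L/∂z = 0.7236

σ(0.38) = 0.5939
σ'(0.38) = σ(0.38)(1 - σ(0.38)) = 0.5939 × 0.4061 = 0.2412
∂L/∂z = ∂L/∂h · σ'(z) = 3 × 0.2412 = 0.7236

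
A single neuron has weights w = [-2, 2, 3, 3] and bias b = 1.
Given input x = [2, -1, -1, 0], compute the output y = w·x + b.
y = -8

y = (-2)(2) + (2)(-1) + (3)(-1) + (3)(0) + 1 = -8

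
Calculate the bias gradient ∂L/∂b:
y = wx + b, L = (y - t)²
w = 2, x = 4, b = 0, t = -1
∂L/∂b = 18

y = wx + b = (2)(4) + 0 = 8
∂L/∂y = 2(y - t) = 2(8 - -1) = 18
∂y/∂b = 1
∂L/∂b = ∂L/∂y · ∂y/∂b = 18 × 1 = 18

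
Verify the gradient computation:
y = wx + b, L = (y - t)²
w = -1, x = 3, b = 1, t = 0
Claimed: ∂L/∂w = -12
Correct

y = (-1)(3) + 1 = -2
∂L/∂y = 2(y - t) = 2(-2 - 0) = -4
∂y/∂w = x = 3
∂L/∂w = -4 × 3 = -12

Claimed value: -12
Correct: The correct gradient is -12.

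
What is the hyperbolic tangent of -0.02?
-0.02

tanh(-0.02) = (e^(-0.02) - e^(0.02))/(e^(-0.02) + e^(0.02)) = -0.02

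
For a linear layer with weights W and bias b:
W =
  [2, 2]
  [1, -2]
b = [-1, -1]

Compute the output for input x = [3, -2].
y = [1, 6]

Wx = [2×3 + 2×-2, 1×3 + -2×-2]
   = [2, 7]
y = Wx + b = [2 + -1, 7 + -1] = [1, 6]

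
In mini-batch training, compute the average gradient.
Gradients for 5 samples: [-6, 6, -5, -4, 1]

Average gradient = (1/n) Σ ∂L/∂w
Average gradient = -1.6

Average = (1/5)(-6 + 6 + -5 + -4 + 1) = -8/5 = -1.6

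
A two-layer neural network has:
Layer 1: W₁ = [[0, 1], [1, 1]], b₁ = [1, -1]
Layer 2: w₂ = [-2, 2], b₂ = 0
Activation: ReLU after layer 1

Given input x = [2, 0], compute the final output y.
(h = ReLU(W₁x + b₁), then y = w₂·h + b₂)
y = 0

Layer 1 pre-activation: z₁ = [1, 1]
After ReLU: h = [1, 1]
Layer 2 output: y = -2×1 + 2×1 + 0 = 0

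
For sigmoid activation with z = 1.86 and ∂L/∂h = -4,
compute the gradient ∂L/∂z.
∂L/∂z = -0.4662

σ(1.86) = 0.8653
σ'(1.86) = σ(1.86)(1 - σ(1.86)) = 0.8653 × 0.1347 = 0.1166
∂L/∂z = ∂L/∂h · σ'(z) = -4 × 0.1166 = -0.4662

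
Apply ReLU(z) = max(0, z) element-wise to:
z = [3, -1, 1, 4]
h = [3, 0, 1, 4]

ReLU applied element-wise: max(0,3)=3, max(0,-1)=0, max(0,1)=1, max(0,4)=4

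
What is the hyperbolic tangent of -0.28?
-0.2729

tanh(-0.28) = (e^(-0.28) - e^(0.28))/(e^(-0.28) + e^(0.28)) = -0.2729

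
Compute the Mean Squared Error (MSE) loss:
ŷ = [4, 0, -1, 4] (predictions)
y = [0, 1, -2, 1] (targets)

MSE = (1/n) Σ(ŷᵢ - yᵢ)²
MSE = 6.75

MSE = (1/4)((4-0)² + (0-1)² + (-1--2)² + (4-1)²) = (1/4)(16 + 1 + 1 + 9) = 6.75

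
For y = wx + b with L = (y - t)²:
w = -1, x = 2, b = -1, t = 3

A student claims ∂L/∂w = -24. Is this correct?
Correct

y = (-1)(2) + -1 = -3
∂L/∂y = 2(y - t) = 2(-3 - 3) = -12
∂y/∂w = x = 2
∂L/∂w = -12 × 2 = -24

Claimed value: -24
Correct: The correct gradient is -24.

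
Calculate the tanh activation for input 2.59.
0.9888

tanh(2.59) = (e^(2.59) - e^(-2.59))/(e^(2.59) + e^(-2.59)) = 0.9888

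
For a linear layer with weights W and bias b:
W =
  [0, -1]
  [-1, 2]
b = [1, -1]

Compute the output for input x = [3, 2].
y = [-1, 0]

Wx = [0×3 + -1×2, -1×3 + 2×2]
   = [-2, 1]
y = Wx + b = [-2 + 1, 1 + -1] = [-1, 0]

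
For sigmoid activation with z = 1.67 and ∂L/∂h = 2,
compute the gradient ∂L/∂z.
∂L/∂z = 0.2667

σ(1.67) = 0.8416
σ'(1.67) = σ(1.67)(1 - σ(1.67)) = 0.8416 × 0.1584 = 0.1333
∂L/∂z = ∂L/∂h · σ'(z) = 2 × 0.1333 = 0.2667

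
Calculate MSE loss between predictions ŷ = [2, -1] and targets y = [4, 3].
MSE = 10

MSE = (1/2)((2-4)² + (-1-3)²) = (1/2)(4 + 16) = 10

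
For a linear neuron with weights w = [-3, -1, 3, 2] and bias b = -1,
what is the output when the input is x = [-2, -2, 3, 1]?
y = 18

y = (-3)(-2) + (-1)(-2) + (3)(3) + (2)(1) + -1 = 18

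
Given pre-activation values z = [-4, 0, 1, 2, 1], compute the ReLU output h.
h = [0, 0, 1, 2, 1]

ReLU applied element-wise: max(0,-4)=0, max(0,0)=0, max(0,1)=1, max(0,2)=2, max(0,1)=1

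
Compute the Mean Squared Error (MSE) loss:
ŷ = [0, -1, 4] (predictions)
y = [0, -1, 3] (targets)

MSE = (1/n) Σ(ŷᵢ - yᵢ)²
MSE = 0.3333

MSE = (1/3)((0-0)² + (-1--1)² + (4-3)²) = (1/3)(0 + 0 + 1) = 0.3333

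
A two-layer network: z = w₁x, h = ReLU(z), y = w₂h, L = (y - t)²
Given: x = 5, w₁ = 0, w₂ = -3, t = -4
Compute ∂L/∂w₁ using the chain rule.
∂L/∂w₁ = 0

Forward pass:
z = w₁x = 0×5 = 0
h = ReLU(0) = 0
y = w₂h = -3×0 = 0

Backward pass:
∂L/∂y = 2(y - t) = 2(0 - -4) = 8
∂y/∂h = w₂ = -3
∂h/∂z = 0 (ReLU derivative)
∂z/∂w₁ = x = 5

∂L/∂w₁ = 8 × -3 × 0 × 5 = 0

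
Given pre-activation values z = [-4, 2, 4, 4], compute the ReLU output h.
h = [0, 2, 4, 4]

ReLU applied element-wise: max(0,-4)=0, max(0,2)=2, max(0,4)=4, max(0,4)=4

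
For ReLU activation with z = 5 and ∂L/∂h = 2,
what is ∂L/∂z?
∂L/∂z = 2

h = ReLU(5) = 5
Since z > 0: ∂h/∂z = 1
∂L/∂z = ∂L/∂h · ∂h/∂z = 2 × 1 = 2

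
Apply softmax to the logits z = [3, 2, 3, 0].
p = [0.4136, 0.1522, 0.4136, 0.0206]

exp(z) = [20.09, 7.389, 20.09, 1]
Sum = 48.56
p = [0.4136, 0.1522, 0.4136, 0.0206]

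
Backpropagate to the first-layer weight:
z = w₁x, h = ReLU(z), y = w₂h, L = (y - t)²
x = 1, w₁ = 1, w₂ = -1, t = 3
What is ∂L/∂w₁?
∂L/∂w₁ = 8

Forward pass:
z = w₁x = 1×1 = 1
h = ReLU(1) = 1
y = w₂h = -1×1 = -1

Backward pass:
∂L/∂y = 2(y - t) = 2(-1 - 3) = -8
∂y/∂h = w₂ = -1
∂h/∂z = 1 (ReLU derivative)
∂z/∂w₁ = x = 1

∂L/∂w₁ = -8 × -1 × 1 × 1 = 8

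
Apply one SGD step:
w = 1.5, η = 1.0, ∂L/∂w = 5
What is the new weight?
w_new = -3.5

w_new = w - η·∂L/∂w = 1.5 - 1.0×(5) = 1.5 - (5) = -3.5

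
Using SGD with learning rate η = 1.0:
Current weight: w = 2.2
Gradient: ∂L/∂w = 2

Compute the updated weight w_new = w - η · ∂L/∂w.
w_new = 0.2

w_new = w - η·∂L/∂w = 2.2 - 1.0×(2) = 2.2 - (2) = 0.2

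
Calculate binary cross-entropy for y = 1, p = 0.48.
L = 0.734

L = -1·log(0.48) - 0·log(0.52) = -log(0.48) = 0.734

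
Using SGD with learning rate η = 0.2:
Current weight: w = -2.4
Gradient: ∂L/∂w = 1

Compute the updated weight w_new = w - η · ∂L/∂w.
w_new = -2.6

w_new = w - η·∂L/∂w = -2.4 - 0.2×(1) = -2.4 - (0.2) = -2.6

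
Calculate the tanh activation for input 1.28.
0.8565

tanh(1.28) = (e^(1.28) - e^(-1.28))/(e^(1.28) + e^(-1.28)) = 0.8565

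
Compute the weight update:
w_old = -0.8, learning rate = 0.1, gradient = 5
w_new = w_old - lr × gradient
w_new = -1.3

w_new = w - η·∂L/∂w = -0.8 - 0.1×(5) = -0.8 - (0.5) = -1.3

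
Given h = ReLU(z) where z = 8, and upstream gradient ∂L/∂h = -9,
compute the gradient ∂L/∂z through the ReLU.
∂L/∂z = -9

h = ReLU(8) = 8
Since z > 0: ∂h/∂z = 1
∂L/∂z = ∂L/∂h · ∂h/∂z = -9 × 1 = -9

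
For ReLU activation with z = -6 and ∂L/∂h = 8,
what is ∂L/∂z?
∂L/∂z = 0

h = ReLU(-6) = 0
Since z < 0: ∂h/∂z = 0
∂L/∂z = ∂L/∂h · ∂h/∂z = 8 × 0 = 0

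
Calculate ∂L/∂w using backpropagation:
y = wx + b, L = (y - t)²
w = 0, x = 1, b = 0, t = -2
∂L/∂w = 4

y = wx + b = (0)(1) + 0 = 0
∂L/∂y = 2(y - t) = 2(0 - -2) = 4
∂y/∂w = x = 1
∂L/∂w = ∂L/∂y · ∂y/∂w = 4 × 1 = 4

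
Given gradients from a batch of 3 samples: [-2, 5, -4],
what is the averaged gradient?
Average gradient = -0.3333

Average = (1/3)(-2 + 5 + -4) = -1/3 = -0.3333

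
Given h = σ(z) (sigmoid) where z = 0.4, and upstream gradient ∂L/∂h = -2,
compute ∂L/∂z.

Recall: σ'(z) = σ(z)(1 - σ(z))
∂L/∂z = -0.4805

σ(0.4) = 0.5987
σ'(0.4) = σ(0.4)(1 - σ(0.4)) = 0.5987 × 0.4013 = 0.2403
∂L/∂z = ∂L/∂h · σ'(z) = -2 × 0.2403 = -0.4805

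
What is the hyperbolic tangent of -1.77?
-0.9436

tanh(-1.77) = (e^(-1.77) - e^(1.77))/(e^(-1.77) + e^(1.77)) = -0.9436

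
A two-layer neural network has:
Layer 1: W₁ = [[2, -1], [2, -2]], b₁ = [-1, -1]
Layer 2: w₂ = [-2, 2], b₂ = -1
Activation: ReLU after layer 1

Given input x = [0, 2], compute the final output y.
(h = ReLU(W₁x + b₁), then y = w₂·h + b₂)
y = -1

Layer 1 pre-activation: z₁ = [-3, -5]
After ReLU: h = [0, 0]
Layer 2 output: y = -2×0 + 2×0 + -1 = -1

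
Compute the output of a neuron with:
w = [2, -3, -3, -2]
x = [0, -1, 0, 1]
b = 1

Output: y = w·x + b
y = 2

y = (2)(0) + (-3)(-1) + (-3)(0) + (-2)(1) + 1 = 2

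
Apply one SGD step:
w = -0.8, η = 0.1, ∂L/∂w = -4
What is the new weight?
w_new = -0.4

w_new = w - η·∂L/∂w = -0.8 - 0.1×(-4) = -0.8 - (-0.4) = -0.4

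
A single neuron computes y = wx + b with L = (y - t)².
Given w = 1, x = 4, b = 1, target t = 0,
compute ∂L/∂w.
∂L/∂w = 40

y = wx + b = (1)(4) + 1 = 5
∂L/∂y = 2(y - t) = 2(5 - 0) = 10
∂y/∂w = x = 4
∂L/∂w = ∂L/∂y · ∂y/∂w = 10 × 4 = 40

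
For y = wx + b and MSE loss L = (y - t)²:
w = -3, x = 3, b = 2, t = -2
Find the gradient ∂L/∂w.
∂L/∂w = -30

y = wx + b = (-3)(3) + 2 = -7
∂L/∂y = 2(y - t) = 2(-7 - -2) = -10
∂y/∂w = x = 3
∂L/∂w = ∂L/∂y · ∂y/∂w = -10 × 3 = -30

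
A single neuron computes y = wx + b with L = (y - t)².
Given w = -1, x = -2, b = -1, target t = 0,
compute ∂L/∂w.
∂L/∂w = -4

y = wx + b = (-1)(-2) + -1 = 1
∂L/∂y = 2(y - t) = 2(1 - 0) = 2
∂y/∂w = x = -2
∂L/∂w = ∂L/∂y · ∂y/∂w = 2 × -2 = -4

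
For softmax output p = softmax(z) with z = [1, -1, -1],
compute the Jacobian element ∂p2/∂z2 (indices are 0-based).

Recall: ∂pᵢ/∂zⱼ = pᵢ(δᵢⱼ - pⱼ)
∂p2/∂z2 = 0.09516

p = softmax(z) = [0.787, 0.1065, 0.1065]
p2 = 0.1065

∂p2/∂z2 = p2(1 - p2) = 0.1065 × (1 - 0.1065) = 0.09516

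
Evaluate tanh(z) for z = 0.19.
0.1877

tanh(0.19) = (e^(0.19) - e^(-0.19))/(e^(0.19) + e^(-0.19)) = 0.1877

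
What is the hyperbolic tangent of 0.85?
0.6911

tanh(0.85) = (e^(0.85) - e^(-0.85))/(e^(0.85) + e^(-0.85)) = 0.6911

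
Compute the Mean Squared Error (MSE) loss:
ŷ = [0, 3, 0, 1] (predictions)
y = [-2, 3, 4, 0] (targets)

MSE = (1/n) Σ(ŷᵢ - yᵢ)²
MSE = 5.25

MSE = (1/4)((0--2)² + (3-3)² + (0-4)² + (1-0)²) = (1/4)(4 + 0 + 16 + 1) = 5.25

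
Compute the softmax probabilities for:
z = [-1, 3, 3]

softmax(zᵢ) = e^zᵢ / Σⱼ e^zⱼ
p = [0.0091, 0.4955, 0.4955]

exp(z) = [0.3679, 20.09, 20.09]
Sum = 40.54
p = [0.0091, 0.4955, 0.4955]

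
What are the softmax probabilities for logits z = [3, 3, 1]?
p = [0.4683, 0.4683, 0.0634]

exp(z) = [20.09, 20.09, 2.718]
Sum = 42.89
p = [0.4683, 0.4683, 0.0634]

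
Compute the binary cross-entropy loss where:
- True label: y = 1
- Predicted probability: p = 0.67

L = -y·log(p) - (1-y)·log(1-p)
L = 0.4005

L = -1·log(0.67) - 0·log(0.33) = -log(0.67) = 0.4005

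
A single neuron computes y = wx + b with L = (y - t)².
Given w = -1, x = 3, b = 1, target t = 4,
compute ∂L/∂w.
∂L/∂w = -36

y = wx + b = (-1)(3) + 1 = -2
∂L/∂y = 2(y - t) = 2(-2 - 4) = -12
∂y/∂w = x = 3
∂L/∂w = ∂L/∂y · ∂y/∂w = -12 × 3 = -36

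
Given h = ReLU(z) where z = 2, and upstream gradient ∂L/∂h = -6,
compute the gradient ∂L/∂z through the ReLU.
∂L/∂z = -6

h = ReLU(2) = 2
Since z > 0: ∂h/∂z = 1
∂L/∂z = ∂L/∂h · ∂h/∂z = -6 × 1 = -6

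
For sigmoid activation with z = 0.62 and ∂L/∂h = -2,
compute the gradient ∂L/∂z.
∂L/∂z = -0.4549

σ(0.62) = 0.6502
σ'(0.62) = σ(0.62)(1 - σ(0.62)) = 0.6502 × 0.3498 = 0.2274
∂L/∂z = ∂L/∂h · σ'(z) = -2 × 0.2274 = -0.4549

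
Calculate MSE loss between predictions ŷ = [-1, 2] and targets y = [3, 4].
MSE = 10

MSE = (1/2)((-1-3)² + (2-4)²) = (1/2)(16 + 4) = 10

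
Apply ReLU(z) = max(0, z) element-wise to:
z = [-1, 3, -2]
h = [0, 3, 0]

ReLU applied element-wise: max(0,-1)=0, max(0,3)=3, max(0,-2)=0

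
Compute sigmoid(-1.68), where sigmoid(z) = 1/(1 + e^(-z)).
0.1571

sigmoid(-1.68) = 1/(1 + e^(1.68)) = 1/(1 + 5.366) = 0.1571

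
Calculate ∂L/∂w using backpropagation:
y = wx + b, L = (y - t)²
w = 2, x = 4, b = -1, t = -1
∂L/∂w = 64

y = wx + b = (2)(4) + -1 = 7
∂L/∂y = 2(y - t) = 2(7 - -1) = 16
∂y/∂w = x = 4
∂L/∂w = ∂L/∂y · ∂y/∂w = 16 × 4 = 64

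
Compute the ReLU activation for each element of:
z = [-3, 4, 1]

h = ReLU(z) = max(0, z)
h = [0, 4, 1]

ReLU applied element-wise: max(0,-3)=0, max(0,4)=4, max(0,1)=1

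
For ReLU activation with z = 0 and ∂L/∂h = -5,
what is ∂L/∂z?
∂L/∂z = 0

h = ReLU(0) = 0
At z = 0: ∂h/∂z = 0 (by convention)
∂L/∂z = ∂L/∂h · ∂h/∂z = -5 × 0 = 0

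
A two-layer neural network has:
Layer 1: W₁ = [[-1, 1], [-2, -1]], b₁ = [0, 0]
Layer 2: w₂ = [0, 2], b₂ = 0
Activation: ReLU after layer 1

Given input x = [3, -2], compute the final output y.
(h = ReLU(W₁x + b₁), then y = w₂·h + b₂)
y = 0

Layer 1 pre-activation: z₁ = [-5, -4]
After ReLU: h = [0, 0]
Layer 2 output: y = 0×0 + 2×0 + 0 = 0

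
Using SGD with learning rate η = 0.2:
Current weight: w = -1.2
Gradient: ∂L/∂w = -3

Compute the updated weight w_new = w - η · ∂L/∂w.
w_new = -0.6

w_new = w - η·∂L/∂w = -1.2 - 0.2×(-3) = -1.2 - (-0.6) = -0.6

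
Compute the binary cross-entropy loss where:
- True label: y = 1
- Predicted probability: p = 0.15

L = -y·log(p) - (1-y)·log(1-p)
L = 1.897

L = -1·log(0.15) - 0·log(0.85) = -log(0.15) = 1.897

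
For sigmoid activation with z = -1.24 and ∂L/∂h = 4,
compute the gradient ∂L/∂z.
∂L/∂z = 0.6963

σ(-1.24) = 0.2244
σ'(-1.24) = σ(-1.24)(1 - σ(-1.24)) = 0.2244 × 0.7756 = 0.1741
∂L/∂z = ∂L/∂h · σ'(z) = 4 × 0.1741 = 0.6963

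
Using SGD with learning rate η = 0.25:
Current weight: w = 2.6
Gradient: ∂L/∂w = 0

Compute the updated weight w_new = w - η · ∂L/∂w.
w_new = 2.6

w_new = w - η·∂L/∂w = 2.6 - 0.25×(0) = 2.6 - (0) = 2.6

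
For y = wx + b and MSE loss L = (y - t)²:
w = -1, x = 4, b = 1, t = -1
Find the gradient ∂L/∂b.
∂L/∂b = -4

y = wx + b = (-1)(4) + 1 = -3
∂L/∂y = 2(y - t) = 2(-3 - -1) = -4
∂y/∂b = 1
∂L/∂b = ∂L/∂y · ∂y/∂b = -4 × 1 = -4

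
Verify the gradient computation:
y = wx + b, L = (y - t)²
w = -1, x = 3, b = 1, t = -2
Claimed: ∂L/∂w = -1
Incorrect

y = (-1)(3) + 1 = -2
∂L/∂y = 2(y - t) = 2(-2 - -2) = 0
∂y/∂w = x = 3
∂L/∂w = 0 × 3 = 0

Claimed value: -1
Incorrect: The correct gradient is 0.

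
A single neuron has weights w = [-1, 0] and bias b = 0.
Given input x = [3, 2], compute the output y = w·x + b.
y = -3

y = (-1)(3) + (0)(2) + 0 = -3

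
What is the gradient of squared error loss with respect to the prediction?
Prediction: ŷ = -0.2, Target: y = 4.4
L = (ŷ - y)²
∂L/∂ŷ = -9.2

∂L/∂ŷ = 2(ŷ - y) = 2(-0.2 - 4.4) = 2(-4.6) = -9.2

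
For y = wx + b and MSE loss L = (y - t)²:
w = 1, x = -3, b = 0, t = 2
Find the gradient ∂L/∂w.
∂L/∂w = 30

y = wx + b = (1)(-3) + 0 = -3
∂L/∂y = 2(y - t) = 2(-3 - 2) = -10
∂y/∂w = x = -3
∂L/∂w = ∂L/∂y · ∂y/∂w = -10 × -3 = 30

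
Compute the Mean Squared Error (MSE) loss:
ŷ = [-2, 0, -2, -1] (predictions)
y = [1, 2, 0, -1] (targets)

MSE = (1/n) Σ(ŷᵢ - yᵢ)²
MSE = 4.25

MSE = (1/4)((-2-1)² + (0-2)² + (-2-0)² + (-1--1)²) = (1/4)(9 + 4 + 4 + 0) = 4.25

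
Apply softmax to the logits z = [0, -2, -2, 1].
p = [0.2507, 0.0339, 0.0339, 0.6815]

exp(z) = [1, 0.1353, 0.1353, 2.718]
Sum = 3.989
p = [0.2507, 0.0339, 0.0339, 0.6815]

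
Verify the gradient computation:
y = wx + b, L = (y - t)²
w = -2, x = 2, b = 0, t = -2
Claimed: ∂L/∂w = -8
Correct

y = (-2)(2) + 0 = -4
∂L/∂y = 2(y - t) = 2(-4 - -2) = -4
∂y/∂w = x = 2
∂L/∂w = -4 × 2 = -8

Claimed value: -8
Correct: The correct gradient is -8.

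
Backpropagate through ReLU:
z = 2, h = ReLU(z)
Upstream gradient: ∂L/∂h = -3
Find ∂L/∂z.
∂L/∂z = -3

h = ReLU(2) = 2
Since z > 0: ∂h/∂z = 1
∂L/∂z = ∂L/∂h · ∂h/∂z = -3 × 1 = -3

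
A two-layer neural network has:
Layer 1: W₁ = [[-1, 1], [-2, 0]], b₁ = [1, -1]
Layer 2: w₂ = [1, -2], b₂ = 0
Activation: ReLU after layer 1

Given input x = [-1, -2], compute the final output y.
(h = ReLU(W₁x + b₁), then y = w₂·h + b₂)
y = -2

Layer 1 pre-activation: z₁ = [0, 1]
After ReLU: h = [0, 1]
Layer 2 output: y = 1×0 + -2×1 + 0 = -2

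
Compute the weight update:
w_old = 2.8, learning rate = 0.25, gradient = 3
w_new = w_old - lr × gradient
w_new = 2.05

w_new = w - η·∂L/∂w = 2.8 - 0.25×(3) = 2.8 - (0.75) = 2.05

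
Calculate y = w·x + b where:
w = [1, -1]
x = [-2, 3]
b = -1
y = -6

y = (1)(-2) + (-1)(3) + -1 = -6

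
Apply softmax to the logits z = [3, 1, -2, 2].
p = [0.6623, 0.0896, 0.0045, 0.2436]

exp(z) = [20.09, 2.718, 0.1353, 7.389]
Sum = 30.33
p = [0.6623, 0.0896, 0.0045, 0.2436]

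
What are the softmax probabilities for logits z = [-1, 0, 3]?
p = [0.0171, 0.0466, 0.9362]

exp(z) = [0.3679, 1, 20.09]
Sum = 21.45
p = [0.0171, 0.0466, 0.9362]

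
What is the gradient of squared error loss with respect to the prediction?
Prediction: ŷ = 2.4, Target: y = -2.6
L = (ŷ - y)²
∂L/∂ŷ = 10.0

∂L/∂ŷ = 2(ŷ - y) = 2(2.4 - -2.6) = 2(5.0) = 10.0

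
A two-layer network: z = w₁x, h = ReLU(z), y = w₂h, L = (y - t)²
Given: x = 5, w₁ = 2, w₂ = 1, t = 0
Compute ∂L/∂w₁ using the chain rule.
∂L/∂w₁ = 100

Forward pass:
z = w₁x = 2×5 = 10
h = ReLU(10) = 10
y = w₂h = 1×10 = 10

Backward pass:
∂L/∂y = 2(y - t) = 2(10 - 0) = 20
∂y/∂h = w₂ = 1
∂h/∂z = 1 (ReLU derivative)
∂z/∂w₁ = x = 5

∂L/∂w₁ = 20 × 1 × 1 × 5 = 100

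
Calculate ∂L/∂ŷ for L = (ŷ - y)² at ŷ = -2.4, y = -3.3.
∂L/∂ŷ = 1.8

∂L/∂ŷ = 2(ŷ - y) = 2(-2.4 - -3.3) = 2(0.9) = 1.8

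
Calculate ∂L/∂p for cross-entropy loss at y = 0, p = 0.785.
∂L/∂p = 4.651

∂L/∂p = -y/p + (1-y)/(1-p) = 0 + 1/0.215 = 4.651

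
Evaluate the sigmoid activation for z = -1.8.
0.1419

sigmoid(-1.8) = 1/(1 + e^(1.8)) = 1/(1 + 6.05) = 0.1419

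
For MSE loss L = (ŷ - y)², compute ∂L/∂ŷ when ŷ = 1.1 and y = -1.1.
∂L/∂ŷ = 4.4

∂L/∂ŷ = 2(ŷ - y) = 2(1.1 - -1.1) = 2(2.2) = 4.4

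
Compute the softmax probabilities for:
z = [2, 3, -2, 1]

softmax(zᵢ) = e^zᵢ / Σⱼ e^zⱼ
p = [0.2436, 0.6623, 0.0045, 0.0896]

exp(z) = [7.389, 20.09, 0.1353, 2.718]
Sum = 30.33
p = [0.2436, 0.6623, 0.0045, 0.0896]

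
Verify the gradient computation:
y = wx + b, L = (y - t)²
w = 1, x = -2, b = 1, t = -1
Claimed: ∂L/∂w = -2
Incorrect

y = (1)(-2) + 1 = -1
∂L/∂y = 2(y - t) = 2(-1 - -1) = 0
∂y/∂w = x = -2
∂L/∂w = 0 × -2 = 0

Claimed value: -2
Incorrect: The correct gradient is 0.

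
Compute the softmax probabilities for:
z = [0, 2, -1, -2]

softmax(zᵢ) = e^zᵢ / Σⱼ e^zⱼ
p = [0.1125, 0.831, 0.0414, 0.0152]

exp(z) = [1, 7.389, 0.3679, 0.1353]
Sum = 8.892
p = [0.1125, 0.831, 0.0414, 0.0152]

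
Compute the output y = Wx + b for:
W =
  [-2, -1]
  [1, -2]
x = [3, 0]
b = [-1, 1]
y = [-7, 4]

Wx = [-2×3 + -1×0, 1×3 + -2×0]
   = [-6, 3]
y = Wx + b = [-6 + -1, 3 + 1] = [-7, 4]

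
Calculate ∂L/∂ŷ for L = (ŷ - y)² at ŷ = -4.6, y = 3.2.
∂L/∂ŷ = -15.6

∂L/∂ŷ = 2(ŷ - y) = 2(-4.6 - 3.2) = 2(-7.8) = -15.6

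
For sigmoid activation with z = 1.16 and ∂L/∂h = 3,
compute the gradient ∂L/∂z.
∂L/∂z = 0.5451

σ(1.16) = 0.7613
σ'(1.16) = σ(1.16)(1 - σ(1.16)) = 0.7613 × 0.2387 = 0.1817
∂L/∂z = ∂L/∂h · σ'(z) = 3 × 0.1817 = 0.5451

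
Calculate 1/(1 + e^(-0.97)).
0.7251

sigmoid(0.97) = 1/(1 + e^(-0.97)) = 1/(1 + 0.3791) = 0.7251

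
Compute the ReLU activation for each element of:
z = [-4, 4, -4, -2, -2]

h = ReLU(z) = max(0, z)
h = [0, 4, 0, 0, 0]

ReLU applied element-wise: max(0,-4)=0, max(0,4)=4, max(0,-4)=0, max(0,-2)=0, max(0,-2)=0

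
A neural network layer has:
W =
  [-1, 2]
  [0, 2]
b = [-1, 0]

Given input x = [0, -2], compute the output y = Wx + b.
y = [-5, -4]

Wx = [-1×0 + 2×-2, 0×0 + 2×-2]
   = [-4, -4]
y = Wx + b = [-4 + -1, -4 + 0] = [-5, -4]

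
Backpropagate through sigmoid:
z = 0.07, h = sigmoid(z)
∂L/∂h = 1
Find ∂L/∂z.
∂L/∂z = 0.2497

σ(0.07) = 0.5175
σ'(0.07) = σ(0.07)(1 - σ(0.07)) = 0.5175 × 0.4825 = 0.2497
∂L/∂z = ∂L/∂h · σ'(z) = 1 × 0.2497 = 0.2497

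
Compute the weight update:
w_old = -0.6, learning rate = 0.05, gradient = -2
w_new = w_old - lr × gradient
w_new = -0.5

w_new = w - η·∂L/∂w = -0.6 - 0.05×(-2) = -0.6 - (-0.1) = -0.5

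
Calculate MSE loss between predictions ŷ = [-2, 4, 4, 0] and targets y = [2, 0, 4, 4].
MSE = 12

MSE = (1/4)((-2-2)² + (4-0)² + (4-4)² + (0-4)²) = (1/4)(16 + 16 + 0 + 16) = 12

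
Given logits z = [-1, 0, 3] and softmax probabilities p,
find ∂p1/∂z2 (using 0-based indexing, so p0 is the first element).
∂p1/∂z2 = -0.04364

p = softmax(z) = [0.01715, 0.04661, 0.9362]
p1 = 0.04661, p2 = 0.9362

∂p1/∂z2 = -p1 × p2 = -0.04661 × 0.9362 = -0.04364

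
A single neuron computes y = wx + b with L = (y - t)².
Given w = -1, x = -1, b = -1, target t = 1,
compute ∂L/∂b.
∂L/∂b = -2

y = wx + b = (-1)(-1) + -1 = 0
∂L/∂y = 2(y - t) = 2(0 - 1) = -2
∂y/∂b = 1
∂L/∂b = ∂L/∂y · ∂y/∂b = -2 × 1 = -2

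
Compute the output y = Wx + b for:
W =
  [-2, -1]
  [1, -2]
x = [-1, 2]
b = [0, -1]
y = [0, -6]

Wx = [-2×-1 + -1×2, 1×-1 + -2×2]
   = [0, -5]
y = Wx + b = [0 + 0, -5 + -1] = [0, -6]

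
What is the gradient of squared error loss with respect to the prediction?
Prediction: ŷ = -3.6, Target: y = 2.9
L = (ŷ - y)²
∂L/∂ŷ = -13.0

∂L/∂ŷ = 2(ŷ - y) = 2(-3.6 - 2.9) = 2(-6.5) = -13.0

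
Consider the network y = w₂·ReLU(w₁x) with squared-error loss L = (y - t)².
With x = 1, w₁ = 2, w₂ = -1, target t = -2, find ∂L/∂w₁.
∂L/∂w₁ = 0

Forward pass:
z = w₁x = 2×1 = 2
h = ReLU(2) = 2
y = w₂h = -1×2 = -2

Backward pass:
∂L/∂y = 2(y - t) = 2(-2 - -2) = 0
∂y/∂h = w₂ = -1
∂h/∂z = 1 (ReLU derivative)
∂z/∂w₁ = x = 1

∂L/∂w₁ = 0 × -1 × 1 × 1 = 0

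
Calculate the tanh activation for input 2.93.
0.9943

tanh(2.93) = (e^(2.93) - e^(-2.93))/(e^(2.93) + e^(-2.93)) = 0.9943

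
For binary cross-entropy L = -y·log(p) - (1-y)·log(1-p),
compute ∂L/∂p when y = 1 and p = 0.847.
∂L/∂p = -1.181

∂L/∂p = -y/p + (1-y)/(1-p) = -1/0.847 + 0 = -1.181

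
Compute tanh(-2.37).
-0.9827

tanh(-2.37) = (e^(-2.37) - e^(2.37))/(e^(-2.37) + e^(2.37)) = -0.9827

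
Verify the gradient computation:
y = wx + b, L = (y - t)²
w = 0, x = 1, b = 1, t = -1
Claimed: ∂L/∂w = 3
Incorrect

y = (0)(1) + 1 = 1
∂L/∂y = 2(y - t) = 2(1 - -1) = 4
∂y/∂w = x = 1
∂L/∂w = 4 × 1 = 4

Claimed value: 3
Incorrect: The correct gradient is 4.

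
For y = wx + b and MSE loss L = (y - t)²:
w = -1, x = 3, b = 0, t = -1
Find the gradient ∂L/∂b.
∂L/∂b = -4

y = wx + b = (-1)(3) + 0 = -3
∂L/∂y = 2(y - t) = 2(-3 - -1) = -4
∂y/∂b = 1
∂L/∂b = ∂L/∂y · ∂y/∂b = -4 × 1 = -4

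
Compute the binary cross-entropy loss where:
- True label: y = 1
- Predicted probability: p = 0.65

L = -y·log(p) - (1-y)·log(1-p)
L = 0.4308

L = -1·log(0.65) - 0·log(0.35) = -log(0.65) = 0.4308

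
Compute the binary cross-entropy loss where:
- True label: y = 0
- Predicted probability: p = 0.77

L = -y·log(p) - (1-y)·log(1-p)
L = 1.47

L = -0·log(0.77) - 1·log(0.23) = -log(0.23) = 1.47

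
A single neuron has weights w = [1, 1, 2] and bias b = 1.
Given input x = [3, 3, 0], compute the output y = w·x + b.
y = 7

y = (1)(3) + (1)(3) + (2)(0) + 1 = 7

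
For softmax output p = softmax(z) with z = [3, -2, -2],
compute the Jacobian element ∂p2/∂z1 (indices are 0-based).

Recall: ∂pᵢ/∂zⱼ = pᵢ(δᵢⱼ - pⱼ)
∂p2/∂z1 = -4.42e-05

p = softmax(z) = [0.9867, 0.006648, 0.006648]
p2 = 0.006648, p1 = 0.006648

∂p2/∂z1 = -p2 × p1 = -0.006648 × 0.006648 = -4.42e-05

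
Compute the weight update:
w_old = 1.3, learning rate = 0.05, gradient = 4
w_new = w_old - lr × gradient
w_new = 1.1

w_new = w - η·∂L/∂w = 1.3 - 0.05×(4) = 1.3 - (0.2) = 1.1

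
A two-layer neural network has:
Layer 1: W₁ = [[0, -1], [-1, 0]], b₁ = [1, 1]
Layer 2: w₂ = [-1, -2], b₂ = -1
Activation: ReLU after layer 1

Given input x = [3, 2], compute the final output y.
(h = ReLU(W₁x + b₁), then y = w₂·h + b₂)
y = -1

Layer 1 pre-activation: z₁ = [-1, -2]
After ReLU: h = [0, 0]
Layer 2 output: y = -1×0 + -2×0 + -1 = -1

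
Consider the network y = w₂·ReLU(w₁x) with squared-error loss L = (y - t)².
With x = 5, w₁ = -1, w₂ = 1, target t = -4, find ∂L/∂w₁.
∂L/∂w₁ = 0

Forward pass:
z = w₁x = -1×5 = -5
h = ReLU(-5) = 0
y = w₂h = 1×0 = 0

Backward pass:
∂L/∂y = 2(y - t) = 2(0 - -4) = 8
∂y/∂h = w₂ = 1
∂h/∂z = 0 (ReLU derivative)
∂z/∂w₁ = x = 5

∂L/∂w₁ = 8 × 1 × 0 × 5 = 0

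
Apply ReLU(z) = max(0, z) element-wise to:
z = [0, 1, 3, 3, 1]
h = [0, 1, 3, 3, 1]

ReLU applied element-wise: max(0,0)=0, max(0,1)=1, max(0,3)=3, max(0,3)=3, max(0,1)=1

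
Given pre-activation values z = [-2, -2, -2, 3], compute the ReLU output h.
h = [0, 0, 0, 3]

ReLU applied element-wise: max(0,-2)=0, max(0,-2)=0, max(0,-2)=0, max(0,3)=3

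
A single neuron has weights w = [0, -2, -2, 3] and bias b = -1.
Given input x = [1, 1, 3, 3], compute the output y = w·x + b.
y = 0

y = (0)(1) + (-2)(1) + (-2)(3) + (3)(3) + -1 = 0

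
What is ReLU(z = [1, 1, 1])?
h = [1, 1, 1]

ReLU applied element-wise: max(0,1)=1, max(0,1)=1, max(0,1)=1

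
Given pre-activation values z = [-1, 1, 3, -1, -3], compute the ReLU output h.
h = [0, 1, 3, 0, 0]

ReLU applied element-wise: max(0,-1)=0, max(0,1)=1, max(0,3)=3, max(0,-1)=0, max(0,-3)=0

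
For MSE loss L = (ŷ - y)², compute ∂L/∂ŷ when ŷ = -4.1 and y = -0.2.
∂L/∂ŷ = -7.8

∂L/∂ŷ = 2(ŷ - y) = 2(-4.1 - -0.2) = 2(-3.9) = -7.8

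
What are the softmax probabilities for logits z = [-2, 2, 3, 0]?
p = [0.0047, 0.2583, 0.702, 0.035]

exp(z) = [0.1353, 7.389, 20.09, 1]
Sum = 28.61
p = [0.0047, 0.2583, 0.702, 0.035]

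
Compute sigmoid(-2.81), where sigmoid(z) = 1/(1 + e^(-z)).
0.05679

sigmoid(-2.81) = 1/(1 + e^(2.81)) = 1/(1 + 16.61) = 0.05679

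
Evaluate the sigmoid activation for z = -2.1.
0.1091

sigmoid(-2.1) = 1/(1 + e^(2.1)) = 1/(1 + 8.166) = 0.1091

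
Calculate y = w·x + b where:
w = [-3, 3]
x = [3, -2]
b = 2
y = -13

y = (-3)(3) + (3)(-2) + 2 = -13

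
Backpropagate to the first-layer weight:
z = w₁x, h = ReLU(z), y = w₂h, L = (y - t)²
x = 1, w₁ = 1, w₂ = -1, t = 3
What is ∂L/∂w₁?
∂L/∂w₁ = 8

Forward pass:
z = w₁x = 1×1 = 1
h = ReLU(1) = 1
y = w₂h = -1×1 = -1

Backward pass:
∂L/∂y = 2(y - t) = 2(-1 - 3) = -8
∂y/∂h = w₂ = -1
∂h/∂z = 1 (ReLU derivative)
∂z/∂w₁ = x = 1

∂L/∂w₁ = -8 × -1 × 1 × 1 = 8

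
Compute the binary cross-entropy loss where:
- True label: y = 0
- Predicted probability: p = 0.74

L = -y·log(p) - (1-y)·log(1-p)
L = 1.347

L = -0·log(0.74) - 1·log(0.26) = -log(0.26) = 1.347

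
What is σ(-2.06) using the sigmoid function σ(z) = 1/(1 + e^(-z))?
0.113

sigmoid(-2.06) = 1/(1 + e^(2.06)) = 1/(1 + 7.846) = 0.113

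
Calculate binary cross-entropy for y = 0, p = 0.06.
L = 0.06188

L = -0·log(0.06) - 1·log(0.94) = -log(0.94) = 0.06188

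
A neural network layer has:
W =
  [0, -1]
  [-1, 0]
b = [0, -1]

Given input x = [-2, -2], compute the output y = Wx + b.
y = [2, 1]

Wx = [0×-2 + -1×-2, -1×-2 + 0×-2]
   = [2, 2]
y = Wx + b = [2 + 0, 2 + -1] = [2, 1]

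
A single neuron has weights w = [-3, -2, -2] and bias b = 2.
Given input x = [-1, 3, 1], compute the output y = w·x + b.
y = -3

y = (-3)(-1) + (-2)(3) + (-2)(1) + 2 = -3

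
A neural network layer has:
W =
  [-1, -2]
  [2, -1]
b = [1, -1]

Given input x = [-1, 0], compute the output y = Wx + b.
y = [2, -3]

Wx = [-1×-1 + -2×0, 2×-1 + -1×0]
   = [1, -2]
y = Wx + b = [1 + 1, -2 + -1] = [2, -3]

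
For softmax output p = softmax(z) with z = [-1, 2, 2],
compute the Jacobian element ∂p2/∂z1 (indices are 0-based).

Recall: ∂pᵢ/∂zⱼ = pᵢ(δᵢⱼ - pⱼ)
∂p2/∂z1 = -0.238

p = softmax(z) = [0.02429, 0.4879, 0.4879]
p2 = 0.4879, p1 = 0.4879

∂p2/∂z1 = -p2 × p1 = -0.4879 × 0.4879 = -0.238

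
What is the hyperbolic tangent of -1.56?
-0.9154

tanh(-1.56) = (e^(-1.56) - e^(1.56))/(e^(-1.56) + e^(1.56)) = -0.9154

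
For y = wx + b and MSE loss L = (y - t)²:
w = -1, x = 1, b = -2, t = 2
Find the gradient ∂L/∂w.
∂L/∂w = -10

y = wx + b = (-1)(1) + -2 = -3
∂L/∂y = 2(y - t) = 2(-3 - 2) = -10
∂y/∂w = x = 1
∂L/∂w = ∂L/∂y · ∂y/∂w = -10 × 1 = -10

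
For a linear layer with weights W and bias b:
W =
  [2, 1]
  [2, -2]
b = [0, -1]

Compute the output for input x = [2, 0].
y = [4, 3]

Wx = [2×2 + 1×0, 2×2 + -2×0]
   = [4, 4]
y = Wx + b = [4 + 0, 4 + -1] = [4, 3]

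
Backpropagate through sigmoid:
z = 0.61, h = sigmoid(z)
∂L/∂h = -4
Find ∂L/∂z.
∂L/∂z = -0.9125

σ(0.61) = 0.6479
σ'(0.61) = σ(0.61)(1 - σ(0.61)) = 0.6479 × 0.3521 = 0.2281
∂L/∂z = ∂L/∂h · σ'(z) = -4 × 0.2281 = -0.9125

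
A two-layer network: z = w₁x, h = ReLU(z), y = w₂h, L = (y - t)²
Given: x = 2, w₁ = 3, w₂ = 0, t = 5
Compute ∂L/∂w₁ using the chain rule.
∂L/∂w₁ = 0

Forward pass:
z = w₁x = 3×2 = 6
h = ReLU(6) = 6
y = w₂h = 0×6 = 0

Backward pass:
∂L/∂y = 2(y - t) = 2(0 - 5) = -10
∂y/∂h = w₂ = 0
∂h/∂z = 1 (ReLU derivative)
∂z/∂w₁ = x = 2

∂L/∂w₁ = -10 × 0 × 1 × 2 = 0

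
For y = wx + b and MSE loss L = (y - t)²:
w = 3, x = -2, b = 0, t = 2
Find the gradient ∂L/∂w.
∂L/∂w = 32

y = wx + b = (3)(-2) + 0 = -6
∂L/∂y = 2(y - t) = 2(-6 - 2) = -16
∂y/∂w = x = -2
∂L/∂w = ∂L/∂y · ∂y/∂w = -16 × -2 = 32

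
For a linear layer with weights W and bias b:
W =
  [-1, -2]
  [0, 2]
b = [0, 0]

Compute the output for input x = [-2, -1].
y = [4, -2]

Wx = [-1×-2 + -2×-1, 0×-2 + 2×-1]
   = [4, -2]
y = Wx + b = [4 + 0, -2 + 0] = [4, -2]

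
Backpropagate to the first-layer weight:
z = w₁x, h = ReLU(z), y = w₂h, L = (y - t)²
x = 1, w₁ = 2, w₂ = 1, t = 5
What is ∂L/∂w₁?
∂L/∂w₁ = -6

Forward pass:
z = w₁x = 2×1 = 2
h = ReLU(2) = 2
y = w₂h = 1×2 = 2

Backward pass:
∂L/∂y = 2(y - t) = 2(2 - 5) = -6
∂y/∂h = w₂ = 1
∂h/∂z = 1 (ReLU derivative)
∂z/∂w₁ = x = 1

∂L/∂w₁ = -6 × 1 × 1 × 1 = -6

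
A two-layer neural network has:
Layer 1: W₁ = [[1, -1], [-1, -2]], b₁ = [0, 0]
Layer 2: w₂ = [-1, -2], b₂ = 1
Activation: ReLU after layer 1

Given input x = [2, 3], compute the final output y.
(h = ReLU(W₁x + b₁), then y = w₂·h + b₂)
y = 1

Layer 1 pre-activation: z₁ = [-1, -8]
After ReLU: h = [0, 0]
Layer 2 output: y = -1×0 + -2×0 + 1 = 1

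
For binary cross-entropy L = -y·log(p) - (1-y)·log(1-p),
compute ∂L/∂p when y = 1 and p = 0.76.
∂L/∂p = -1.316

∂L/∂p = -y/p + (1-y)/(1-p) = -1/0.76 + 0 = -1.316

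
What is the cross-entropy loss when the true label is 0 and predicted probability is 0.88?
L = 2.12

L = -0·log(0.88) - 1·log(0.12) = -log(0.12) = 2.12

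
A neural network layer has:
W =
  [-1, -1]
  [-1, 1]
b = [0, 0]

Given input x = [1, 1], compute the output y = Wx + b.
y = [-2, 0]

Wx = [-1×1 + -1×1, -1×1 + 1×1]
   = [-2, 0]
y = Wx + b = [-2 + 0, 0 + 0] = [-2, 0]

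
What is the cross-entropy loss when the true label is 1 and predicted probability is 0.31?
L = 1.171

L = -1·log(0.31) - 0·log(0.69) = -log(0.31) = 1.171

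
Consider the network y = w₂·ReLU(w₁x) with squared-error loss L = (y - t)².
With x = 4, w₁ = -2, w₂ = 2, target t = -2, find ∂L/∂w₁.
∂L/∂w₁ = 0

Forward pass:
z = w₁x = -2×4 = -8
h = ReLU(-8) = 0
y = w₂h = 2×0 = 0

Backward pass:
∂L/∂y = 2(y - t) = 2(0 - -2) = 4
∂y/∂h = w₂ = 2
∂h/∂z = 0 (ReLU derivative)
∂z/∂w₁ = x = 4

∂L/∂w₁ = 4 × 2 × 0 × 4 = 0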